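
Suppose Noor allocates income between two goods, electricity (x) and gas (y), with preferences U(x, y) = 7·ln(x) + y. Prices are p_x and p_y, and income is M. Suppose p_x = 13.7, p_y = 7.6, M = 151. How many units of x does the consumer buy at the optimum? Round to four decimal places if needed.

Set MRS = p_x/p_y: (7/x)/1 = p_x/p_y.
So x*(p_x,p_y) = 7·p_y/p_x, independent of income; and y* = (M − 7·p_y)/p_y.
At the given prices: x* = 7·7.6/13.7 = 3.8832.

x* = 3.8832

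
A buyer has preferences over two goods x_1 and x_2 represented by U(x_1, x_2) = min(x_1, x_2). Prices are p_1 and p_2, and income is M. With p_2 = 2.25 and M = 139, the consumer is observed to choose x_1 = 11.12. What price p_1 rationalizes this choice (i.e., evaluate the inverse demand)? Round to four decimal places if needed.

With perfect complements, no substitution: consume in ratio x_1:x_2 = 1:1.
Budget: p_1·x_1 + p_2·x_1 = M, so (p_1 + p_2)·x_1 = M.
Demand: x_1*(p_1,p_2,M) = M/(p_1 + p_2), x_2* = M/(p_1 + p_2).
Set x_1* = 11.12 in the demand function and solve for p_1: p_1 = 10.25.

p_1 = 10.25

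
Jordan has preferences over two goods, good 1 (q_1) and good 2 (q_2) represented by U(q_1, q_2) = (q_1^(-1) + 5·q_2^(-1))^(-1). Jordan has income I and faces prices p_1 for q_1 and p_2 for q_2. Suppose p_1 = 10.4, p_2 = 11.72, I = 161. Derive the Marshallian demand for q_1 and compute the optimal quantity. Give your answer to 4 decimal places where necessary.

MRS = MU_q_1/MU_q_2 = (1/5)·(q_2/q_1)^(2). Set equal to p_1/p_2.
Hence q_2/q_1 = (5·p_1/p_2)^(1/(2)), i.e. raised to the 0.5 power.
With the ratio pinned down, the budget gives q_1* = I/(p_1 + p_2·(q_2/q_1)) and q_2* = (q_2/q_1)·q_1*.
Numerically q_2/q_1 = 2.106386, so q_1* = 161/(10.4 + 11.72·2.106386) = 4.5886.

q_1* = 4.5886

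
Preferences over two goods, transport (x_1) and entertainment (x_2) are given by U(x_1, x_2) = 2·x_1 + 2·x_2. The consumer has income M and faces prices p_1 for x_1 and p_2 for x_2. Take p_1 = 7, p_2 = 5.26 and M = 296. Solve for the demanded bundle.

x_1* = 0, x_2* = 56.2738

Perfect substitutes: compare marginal utility per dollar. 2/p_1 vs 2/p_2 → 0.2857 vs 0.3802.
x_2 gives more utility per dollar, so spend all income on x_2: x_2* = M/p_2, x_1* = 0.
Numerically: x_1* = 0, x_2* = 56.2738.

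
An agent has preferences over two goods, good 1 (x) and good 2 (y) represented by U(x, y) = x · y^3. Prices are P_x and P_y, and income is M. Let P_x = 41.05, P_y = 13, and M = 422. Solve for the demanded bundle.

x* = 2.57, y* = 24.3462

Tangency: MRS = (1/3)·y/x = P_x/P_y.
So P_y·y = 3·P_x·x; combined with the budget, a share 0.25 of income goes to x.
Demand: x*(P_x,P_y,M) = 0.25·M/P_x and y* = 0.75·M/P_y.
At P_x=41.05, P_y=13, M=422: x* = 0.25·422/41.05 = 2.57, y* = 24.3462.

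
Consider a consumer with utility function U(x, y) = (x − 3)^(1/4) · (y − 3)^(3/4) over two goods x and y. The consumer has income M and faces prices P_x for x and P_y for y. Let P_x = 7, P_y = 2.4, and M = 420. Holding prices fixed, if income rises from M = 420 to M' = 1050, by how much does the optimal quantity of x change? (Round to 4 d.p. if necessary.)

Δx* = 22.5

This is Cobb-Douglas in (x−3, y−3): tangency gives 0.25·P_y·(y−3) = 0.75·P_x·(x−3).
After buying the subsistence bundle (3, 3), a share 0.25 of the remaining income goes to x: x* = 3 + 0.25·(M − 3P_x − 3P_y)/P_x.
Discretionary income = 420 − 3·7 − 3·2.4 = 391.8; x* = 3 + 0.25·391.8/7 = 16.9929.
At M' = 1050: x* = 39.4929. Change: 39.4929 − 16.9929 = 22.5.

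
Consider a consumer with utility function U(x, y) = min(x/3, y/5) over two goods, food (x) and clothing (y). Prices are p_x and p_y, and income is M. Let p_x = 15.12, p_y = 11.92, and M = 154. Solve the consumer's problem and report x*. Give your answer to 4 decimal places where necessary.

With perfect complements, no substitution: consume in ratio x:y = 3:5.
Budget: p_x·x + p_y·(5/3)·x = M, so (3·p_x + 5·p_y)·x = 3·M.
Demand: x*(p_x,p_y,M) = 3·M/(3·p_x + 5·p_y), y* = 5·M/(3·p_x + 5·p_y).
Here 3·15.12 + 5·11.92 = 104.96, giving x* = 4.4017.

x* = 4.4017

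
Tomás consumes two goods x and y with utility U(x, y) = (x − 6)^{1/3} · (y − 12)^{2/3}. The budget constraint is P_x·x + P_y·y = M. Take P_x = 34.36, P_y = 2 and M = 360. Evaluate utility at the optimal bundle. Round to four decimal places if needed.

V = 13.3128

This is Cobb-Douglas in (x−6, y−12): tangency gives 1/3·P_y·(y−12) = 2/3·P_x·(x−6).
After buying the subsistence bundle (6, 12), a share 1/3 of the remaining income goes to x: x* = 6 + 1/3·(M − 6P_x − 12P_y)/P_x.
Discretionary income = 360 − 6·34.36 − 12·2 = 129.84; x* = 6 + 1/3·129.84/34.36 = 7.2596; y* = 12 + 2/3·129.84/2 = 55.28.
Utility at the optimum: U(7.2596, 55.28) = 13.3128.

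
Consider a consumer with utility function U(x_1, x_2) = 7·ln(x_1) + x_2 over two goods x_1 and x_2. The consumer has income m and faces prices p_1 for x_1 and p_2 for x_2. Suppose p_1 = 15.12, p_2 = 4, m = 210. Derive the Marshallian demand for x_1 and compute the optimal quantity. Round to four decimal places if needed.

Set MRS = p_1/p_2: (7/x_1)/1 = p_1/p_2.
So x_1*(p_1,p_2) = 7·p_2/p_1, independent of income; and x_2* = (m − 7·p_2)/p_2.
At the given prices: x_1* = 7·4/15.12 = 1.8519.

x_1* = 1.8519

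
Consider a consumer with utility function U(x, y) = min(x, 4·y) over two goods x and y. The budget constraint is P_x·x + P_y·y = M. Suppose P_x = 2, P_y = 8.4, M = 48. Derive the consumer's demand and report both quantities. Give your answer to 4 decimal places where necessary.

With perfect complements, no substitution: consume in ratio x:y = 4:1.
Budget: P_x·x + P_y·(1/4)·x = M, so (4·P_x + P_y)·x = 4·M.
Demand: x*(P_x,P_y,M) = 4·M/(4·P_x + P_y), y* = M/(4·P_x + P_y).
Here 4·2 + 8.4 = 16.4, giving x* = 11.7073 and y* = 2.9268.

x* = 11.7073, y* = 2.9268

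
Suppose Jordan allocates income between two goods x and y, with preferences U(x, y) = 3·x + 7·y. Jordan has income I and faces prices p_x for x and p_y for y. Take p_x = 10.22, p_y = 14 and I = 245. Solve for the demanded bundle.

y gives more utility per dollar, so spend all income on y: y* = I/p_y, x* = 0.
Numerically: x* = 0, y* = 17.5.

x* = 0, y* = 17.5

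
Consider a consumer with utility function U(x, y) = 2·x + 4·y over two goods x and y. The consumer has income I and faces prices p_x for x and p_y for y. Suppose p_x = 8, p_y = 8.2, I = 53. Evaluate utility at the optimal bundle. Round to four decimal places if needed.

Linear utility — the consumer picks whichever good has higher MU/price: 2/8 = 0.25 vs 4/8.2 = 0.4878.
y gives more utility per dollar, so spend all income on y: y* = I/p_y, x* = 0.
Numerically: x* = 0, y* = 6.4634.
Utility at the optimum: U(0, 6.4634) = 25.8537.

V = 25.8537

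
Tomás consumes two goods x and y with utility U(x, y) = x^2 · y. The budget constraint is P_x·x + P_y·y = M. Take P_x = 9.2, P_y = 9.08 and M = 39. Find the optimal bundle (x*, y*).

Demand: x*(P_x,P_y,M) = 2/3·M/P_x and y* = 1/3·M/P_y.
At P_x=9.2, P_y=9.08, M=39: x* = 2/3·39/9.2 = 2.8261, y* = 1.4317.

x* = 2.8261, y* = 1.4317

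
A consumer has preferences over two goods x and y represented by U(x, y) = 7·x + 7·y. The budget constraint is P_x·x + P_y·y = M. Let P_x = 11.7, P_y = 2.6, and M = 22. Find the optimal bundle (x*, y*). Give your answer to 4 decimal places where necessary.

x* = 0, y* = 8.4615

Numerically: x* = 0, y* = 8.4615.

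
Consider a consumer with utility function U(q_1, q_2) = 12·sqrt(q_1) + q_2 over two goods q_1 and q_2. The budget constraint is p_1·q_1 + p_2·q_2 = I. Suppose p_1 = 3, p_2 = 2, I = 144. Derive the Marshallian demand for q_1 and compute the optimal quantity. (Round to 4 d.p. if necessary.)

q_1* = 16

Solve: √q_1 = 6·p_2/p_1, so q_1*(p_1,p_2) = (6·p_2/p_1)², and q_2* = (I − p_1·q_1*)/p_2.
Plugging in: q_1* = (6·2/3)² = 16.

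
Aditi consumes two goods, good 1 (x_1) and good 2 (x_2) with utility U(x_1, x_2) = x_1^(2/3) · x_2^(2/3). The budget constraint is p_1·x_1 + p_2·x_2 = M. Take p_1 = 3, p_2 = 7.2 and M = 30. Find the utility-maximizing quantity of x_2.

Tangency: MRS = x_2/x_1 = p_1/p_2.
Rearranging, p_2·x_2 = p_1·x_1. Substituting into the budget gives p_1·x_1·(1 + 1) = M.
Demand: x_1*(p_1,p_2,M) = 0.5·M/p_1 and x_2* = 0.5·M/p_2.
At p_1=3, p_2=7.2, M=30: x_2* = 0.5·30/7.2 = 2.0833.

x_2* = 2.0833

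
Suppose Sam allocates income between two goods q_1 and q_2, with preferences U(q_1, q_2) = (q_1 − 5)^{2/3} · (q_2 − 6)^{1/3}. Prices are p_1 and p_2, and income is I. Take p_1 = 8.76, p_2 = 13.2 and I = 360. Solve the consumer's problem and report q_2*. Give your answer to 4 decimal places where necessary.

q_2* = 11.9848

MRS = 2·(q_2−6)/(q_1−5). Tangency with p_1/p_2 gives q_2−6 = (1/2)·(p_1/p_2)·(q_1−5).
After buying the subsistence bundle (5, 6), a share 2/3 of the remaining income goes to q_1: q_1* = 5 + 2/3·(I − 5p_1 − 6p_2)/p_1.
Discretionary income = 360 − 5·8.76 − 6·13.2 = 237; q_2* = 6 + 1/3·237/13.2 = 11.9848.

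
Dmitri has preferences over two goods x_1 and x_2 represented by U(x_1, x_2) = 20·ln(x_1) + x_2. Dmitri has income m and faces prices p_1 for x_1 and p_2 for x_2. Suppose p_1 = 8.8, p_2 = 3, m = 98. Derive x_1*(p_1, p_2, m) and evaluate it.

x_1* = 6.8182

MU_x_1 = 20/x_1, MU_x_2 = 1. Tangency: 20/x_1 = p_1/p_2.
So x_1*(p_1,p_2) = 20·p_2/p_1, independent of income; and x_2* = (m − 20·p_2)/p_2.
At the given prices: x_1* = 20·3/8.8 = 6.8182.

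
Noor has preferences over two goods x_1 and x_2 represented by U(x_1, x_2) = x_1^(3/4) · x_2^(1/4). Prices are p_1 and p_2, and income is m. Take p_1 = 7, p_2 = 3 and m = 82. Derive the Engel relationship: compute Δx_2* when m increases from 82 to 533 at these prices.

Δx_2* = 37.5833

The MRS is 3·x_2/x_1. Set MRS = p_1/p_2.
Rearranging, p_2·x_2 = (1/3)·p_1·x_1. Substituting into the budget gives p_1·x_1·(1 + (1/3)) = m.
Demand: x_1*(p_1,p_2,m) = 0.75·m/p_1 and x_2* = 0.25·m/p_2.
At p_1=7, p_2=3, m=82: x_2* = 0.25·82/3 = 6.8333.
At m' = 533: x_2* = 44.4167. Change: 44.4167 − 6.8333 = 37.5833.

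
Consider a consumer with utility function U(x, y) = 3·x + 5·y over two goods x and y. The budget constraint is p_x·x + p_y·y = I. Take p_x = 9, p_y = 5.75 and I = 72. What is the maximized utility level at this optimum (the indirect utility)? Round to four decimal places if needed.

V = 62.6087

Perfect substitutes: compare marginal utility per dollar. 3/p_x vs 5/p_y → 0.3333 vs 0.8696.
y gives more utility per dollar, so spend all income on y: y* = I/p_y, x* = 0.
Numerically: x* = 0, y* = 12.5217.
Utility at the optimum: U(0, 12.5217) = 62.6087.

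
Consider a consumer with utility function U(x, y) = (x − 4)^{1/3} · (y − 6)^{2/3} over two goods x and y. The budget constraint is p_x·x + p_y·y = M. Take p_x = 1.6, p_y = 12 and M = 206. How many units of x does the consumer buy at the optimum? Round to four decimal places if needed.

MRS = (1/2)·(y−6)/(x−4). Tangency with p_x/p_y gives y−6 = 2·(p_x/p_y)·(x−4).
Substituting into the budget: x* = 4 + 1/3·(M − 4·p_x − 6·p_y)/p_x, and y* = 6 + 2/3·(…)/p_y.
Discretionary income = 206 − 4·1.6 − 6·12 = 127.6; x* = 4 + 1/3·127.6/1.6 = 30.5833.

x* = 30.5833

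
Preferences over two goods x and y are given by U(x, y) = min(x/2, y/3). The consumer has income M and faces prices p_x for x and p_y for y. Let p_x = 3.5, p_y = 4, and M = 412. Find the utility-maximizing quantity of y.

y* = 65.0526

With perfect complements, no substitution: consume in ratio x:y = 2:3.
Budget: p_x·x + p_y·(3/2)·x = M, so (2·p_x + 3·p_y)·x = 2·M.
Demand: x*(p_x,p_y,M) = 2·M/(2·p_x + 3·p_y), y* = 3·M/(2·p_x + 3·p_y).
Here 2·3.5 + 3·4 = 19, giving y* = 65.0526.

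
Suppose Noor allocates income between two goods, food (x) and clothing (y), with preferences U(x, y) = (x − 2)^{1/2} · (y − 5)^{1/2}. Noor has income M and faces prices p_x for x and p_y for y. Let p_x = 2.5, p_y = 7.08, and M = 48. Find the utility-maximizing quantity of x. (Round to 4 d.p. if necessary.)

MRS = (y−5)/(x−2). Tangency with p_x/p_y gives y−5 = (p_x/p_y)·(x−2).
After buying the subsistence bundle (2, 5), a share 0.5 of the remaining income goes to x: x* = 2 + 0.5·(M − 2p_x − 5p_y)/p_x.
Discretionary income = 48 − 2·2.5 − 5·7.08 = 7.6; x* = 2 + 0.5·7.6/2.5 = 3.52.

x* = 3.52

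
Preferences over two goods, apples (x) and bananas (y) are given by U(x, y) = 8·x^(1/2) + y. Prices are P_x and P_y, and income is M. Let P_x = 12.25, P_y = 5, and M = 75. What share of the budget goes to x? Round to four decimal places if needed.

share on x = 0.4354

Set MRS = P_x/P_y: 4·x^(−1/2) = P_x/P_y.
Thus x* = (4·P_y/P_x)² — independent of M — with the rest of income spent on y.
Plugging in: x* = (4·5/12.25)² = 2.6656, y* = 8.4694.
Expenditure on x: 12.25·2.6656 = 32.6531; share = 0.4354.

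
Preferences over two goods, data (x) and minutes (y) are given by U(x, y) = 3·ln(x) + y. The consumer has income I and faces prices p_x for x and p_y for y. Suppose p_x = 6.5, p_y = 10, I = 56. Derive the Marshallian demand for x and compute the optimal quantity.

So x*(p_x,p_y) = 3·p_y/p_x, independent of income; and y* = (I − 3·p_y)/p_y.
At the given prices: x* = 3·10/6.5 = 4.6154.

x* = 4.6154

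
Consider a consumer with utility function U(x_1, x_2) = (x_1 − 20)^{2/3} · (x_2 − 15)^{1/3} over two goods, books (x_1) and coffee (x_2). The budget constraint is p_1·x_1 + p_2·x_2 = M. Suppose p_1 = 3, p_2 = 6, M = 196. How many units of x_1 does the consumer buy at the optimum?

After buying the subsistence bundle (20, 15), a share 2/3 of the remaining income goes to x_1: x_1* = 20 + 2/3·(M − 20p_1 − 15p_2)/p_1.
Discretionary income = 196 − 20·3 − 15·6 = 46; x_1* = 20 + 2/3·46/3 = 30.2222.

x_1* = 30.2222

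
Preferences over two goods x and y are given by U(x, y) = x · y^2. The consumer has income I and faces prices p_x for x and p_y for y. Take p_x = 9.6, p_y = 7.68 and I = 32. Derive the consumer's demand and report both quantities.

x* = 1.1111, y* = 2.7778

MU_x/MU_y = (y)/(2·x); tangency sets this equal to p_x/p_y.
So p_y·y = 2·p_x·x; combined with the budget, a share 1/3 of income goes to x.
Demand: x*(p_x,p_y,I) = 1/3·I/p_x and y* = 2/3·I/p_y.
At p_x=9.6, p_y=7.68, I=32: x* = 1/3·32/9.6 = 1.1111, y* = 2.7778.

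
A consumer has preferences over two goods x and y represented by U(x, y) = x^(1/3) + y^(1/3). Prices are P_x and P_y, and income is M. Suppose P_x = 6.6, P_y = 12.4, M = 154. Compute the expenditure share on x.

From the CES first-order condition, (y/x)^(2/3) = P_x/P_y.
Hence y/x = (P_x/P_y)^(1/(2/3)), i.e. raised to the 1.5 power.
Substitute y = (y/x)·x into the budget: x* = M/(P_x + P_y·(y/x)).
Numerically y/x = 0.388314, so x* = 154/(6.6 + 12.4·0.388314) = 13.4909 and y* = 0.388314·13.4909 = 5.2387.
Expenditure on x: 6.6·13.4909 = 89.04; share = 0.5782.

share on x = 0.5782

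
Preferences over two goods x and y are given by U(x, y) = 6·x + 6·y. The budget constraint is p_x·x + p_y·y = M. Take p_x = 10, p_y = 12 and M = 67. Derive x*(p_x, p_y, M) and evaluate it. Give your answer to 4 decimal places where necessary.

Linear utility — the consumer picks whichever good has higher MU/price: 6/10 = 0.6 vs 6/12 = 0.5.
x gives more utility per dollar, so spend all income on x: x* = M/p_x, y* = 0.
Numerically: x* = 6.7, y* = 0.

x* = 6.7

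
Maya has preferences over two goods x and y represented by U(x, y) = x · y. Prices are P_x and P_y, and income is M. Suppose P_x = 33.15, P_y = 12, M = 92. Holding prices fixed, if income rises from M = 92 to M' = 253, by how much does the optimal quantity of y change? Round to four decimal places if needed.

Δy* = 6.7083

The MRS is y/x. Set MRS = P_x/P_y.
So P_y·y = P_x·x; combined with the budget, a share 0.5 of income goes to x.
Demand: x*(P_x,P_y,M) = 0.5·M/P_x and y* = 0.5·M/P_y.
At P_x=33.15, P_y=12, M=92: y* = 0.5·92/12 = 3.8333.
At M' = 253: y* = 10.5417. Change: 10.5417 − 3.8333 = 6.7083.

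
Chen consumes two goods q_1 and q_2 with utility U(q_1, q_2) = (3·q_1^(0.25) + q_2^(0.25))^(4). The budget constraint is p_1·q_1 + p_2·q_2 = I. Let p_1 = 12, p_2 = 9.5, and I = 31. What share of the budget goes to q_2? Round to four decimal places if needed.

share on q_2 = 0.1999

Numerically q_2/q_1 = 0.315584, so q_1* = 31/(12 + 9.5·0.315584) = 2.0669 and q_2* = 0.315584·2.0669 = 0.6523.
Expenditure on q_2: 9.5·0.6523 = 6.1968; share = 0.1999.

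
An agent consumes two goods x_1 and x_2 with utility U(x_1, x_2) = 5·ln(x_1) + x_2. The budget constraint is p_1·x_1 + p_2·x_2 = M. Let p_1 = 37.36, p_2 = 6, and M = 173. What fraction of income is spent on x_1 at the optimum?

share on x_1 = 0.1734

MU_x_1 = 5/x_1, MU_x_2 = 1. Tangency: 5/x_1 = p_1/p_2.
So x_1*(p_1,p_2) = 5·p_2/p_1, independent of income; and x_2* = (M − 5·p_2)/p_2.
At the given prices: x_1* = 5·6/37.36 = 0.803, and x_2* = 23.8333.
Expenditure on x_1: 37.36·0.803 = 30; share = 0.1734.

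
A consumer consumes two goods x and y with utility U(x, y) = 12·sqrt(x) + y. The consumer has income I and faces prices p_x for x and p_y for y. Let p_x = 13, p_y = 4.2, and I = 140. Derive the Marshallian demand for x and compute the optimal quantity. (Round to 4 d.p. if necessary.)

x* = 3.7576

MU_x = 6/√x, MU_y = 1. Tangency: 6/√x = p_x/p_y.
Solve: √x = 6·p_y/p_x, so x*(p_x,p_y) = (6·p_y/p_x)², and y* = (I − p_x·x*)/p_y.
Plugging in: x* = (6·4.2/13)² = 3.7576.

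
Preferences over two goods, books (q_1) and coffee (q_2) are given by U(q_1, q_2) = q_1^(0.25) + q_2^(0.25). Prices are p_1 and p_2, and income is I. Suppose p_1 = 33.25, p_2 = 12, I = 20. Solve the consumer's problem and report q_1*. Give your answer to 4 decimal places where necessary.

From the CES first-order condition, (q_2/q_1)^(0.75) = p_1/p_2.
Hence q_2/q_1 = (p_1/p_2)^(1/(0.75)), i.e. raised to the 4/3 power.
With the ratio pinned down, the budget gives q_1* = I/(p_1 + p_2·(q_2/q_1)) and q_2* = (q_2/q_1)·q_1*.
Numerically q_2/q_1 = 3.89177, so q_1* = 20/(33.25 + 12·3.89177) = 0.2502.

q_1* = 0.2502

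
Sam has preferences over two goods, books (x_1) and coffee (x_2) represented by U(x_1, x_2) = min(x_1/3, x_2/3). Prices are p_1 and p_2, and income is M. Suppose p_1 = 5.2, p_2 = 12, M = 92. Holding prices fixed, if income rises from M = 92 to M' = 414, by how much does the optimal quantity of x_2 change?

With perfect complements, no substitution: consume in ratio x_1:x_2 = 3:3.
Budget: p_1·x_1 + p_2·x_1 = M, so (3·p_1 + 3·p_2)·x_1 = 3·M.
Demand: x_1*(p_1,p_2,M) = 3·M/(3·p_1 + 3·p_2), x_2* = 3·M/(3·p_1 + 3·p_2).
Here 3·5.2 + 3·12 = 51.6, giving x_2* = 5.3488.
At M' = 414: x_2* = 24.0698. Change: 24.0698 − 5.3488 = 18.7209.

Δx_2* = 18.7209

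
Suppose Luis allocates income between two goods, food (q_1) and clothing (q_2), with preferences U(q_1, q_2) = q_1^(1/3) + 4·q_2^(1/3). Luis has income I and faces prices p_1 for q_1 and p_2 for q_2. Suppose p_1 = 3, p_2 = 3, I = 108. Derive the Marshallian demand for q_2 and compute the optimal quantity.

MRS = MU_q_1/MU_q_2 = (1/4)·(q_2/q_1)^(2/3). Set equal to p_1/p_2.
Hence q_2/q_1 = (4·p_1/p_2)^(1/(2/3)), i.e. raised to the 1.5 power.
Substitute q_2 = (q_2/q_1)·q_1 into the budget: q_1* = I/(p_1 + p_2·(q_2/q_1)).
Numerically q_2/q_1 = 8, so q_1* = 108/(3 + 3·8) = 4 and q_2* = 8·4 = 32.

q_2* = 32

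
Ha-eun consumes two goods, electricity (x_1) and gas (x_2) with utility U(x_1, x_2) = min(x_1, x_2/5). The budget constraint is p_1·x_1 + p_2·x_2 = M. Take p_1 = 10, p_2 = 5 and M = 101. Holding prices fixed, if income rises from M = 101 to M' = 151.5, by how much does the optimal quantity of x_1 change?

Δx_1* = 1.4429

Leontief preferences: the optimum is at the kink where x_1/1 = x_2/5, i.e. x_2 = 5·x_1.
Budget: p_1·x_1 + p_2·5·x_1 = M, so (p_1 + 5·p_2)·x_1 = M.
Demand: x_1*(p_1,p_2,M) = M/(p_1 + 5·p_2), x_2* = 5·M/(p_1 + 5·p_2).
Here 10 + 5·5 = 35, giving x_1* = 2.8857.
At M' = 151.5: x_1* = 4.3286. Change: 4.3286 − 2.8857 = 1.4429.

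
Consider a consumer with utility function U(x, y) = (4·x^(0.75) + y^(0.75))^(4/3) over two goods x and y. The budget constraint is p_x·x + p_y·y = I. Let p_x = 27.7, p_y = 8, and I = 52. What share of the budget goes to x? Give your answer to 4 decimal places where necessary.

share on x = 0.8605

MU_x ∝ 4·x^(-0.25), MU_y ∝ y^(-0.25), so MRS = 4·(y/x)^(0.25) = p_x/p_y.
Solve for the ratio: y/x = [(1/4)·p_x/p_y]^(4).
Substitute y = (y/x)·x into the budget: x* = I/(p_x + p_y·(y/x)).
Numerically y/x = 0.56146, so x* = 52/(27.7 + 8·0.56146) = 1.6153 and y* = 0.56146·1.6153 = 0.9069.
Expenditure on x: 27.7·1.6153 = 44.7445; share = 0.8605.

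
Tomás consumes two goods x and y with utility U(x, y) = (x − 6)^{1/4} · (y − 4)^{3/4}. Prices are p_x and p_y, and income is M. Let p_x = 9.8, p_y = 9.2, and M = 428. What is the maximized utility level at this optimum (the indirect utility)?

MRS = (1/3)·(y−4)/(x−6). Tangency with p_x/p_y gives y−4 = 3·(p_x/p_y)·(x−6).
Substituting into the budget: x* = 6 + 0.25·(M − 6·p_x − 4·p_y)/p_x, and y* = 4 + 0.75·(…)/p_y.
Discretionary income = 428 − 6·9.8 − 4·9.2 = 332.4; x* = 6 + 0.25·332.4/9.8 = 14.4796; y* = 4 + 0.75·332.4/9.2 = 31.0978.
Utility at the optimum: U(14.4796, 31.0978) = 20.2672.

V = 20.2672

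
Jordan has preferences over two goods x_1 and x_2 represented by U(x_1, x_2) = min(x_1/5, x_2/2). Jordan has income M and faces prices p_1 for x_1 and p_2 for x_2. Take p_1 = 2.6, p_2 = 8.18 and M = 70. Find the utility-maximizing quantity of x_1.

With perfect complements, no substitution: consume in ratio x_1:x_2 = 5:2.
Budget: p_1·x_1 + p_2·(2/5)·x_1 = M, so (5·p_1 + 2·p_2)·x_1 = 5·M.
Demand: x_1*(p_1,p_2,M) = 5·M/(5·p_1 + 2·p_2), x_2* = 2·M/(5·p_1 + 2·p_2).
Here 5·2.6 + 2·8.18 = 29.36, giving x_1* = 11.921.

x_1* = 11.921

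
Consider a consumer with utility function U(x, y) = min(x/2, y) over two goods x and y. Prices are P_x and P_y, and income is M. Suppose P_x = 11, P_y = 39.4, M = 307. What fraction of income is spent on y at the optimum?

Here 2·11 + 39.4 = 61.4, giving x* = 10 and y* = 5.
Expenditure on y: 39.4·5 = 197; share = 0.6417.

share on y = 0.6417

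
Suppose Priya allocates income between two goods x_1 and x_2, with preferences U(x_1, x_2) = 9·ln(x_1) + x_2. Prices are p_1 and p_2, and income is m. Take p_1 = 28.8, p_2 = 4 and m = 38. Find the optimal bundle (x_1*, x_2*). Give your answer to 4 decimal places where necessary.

x_1* = 1.25, x_2* = 0.5

At the given prices: x_1* = 9·4/28.8 = 1.25, and x_2* = 0.5.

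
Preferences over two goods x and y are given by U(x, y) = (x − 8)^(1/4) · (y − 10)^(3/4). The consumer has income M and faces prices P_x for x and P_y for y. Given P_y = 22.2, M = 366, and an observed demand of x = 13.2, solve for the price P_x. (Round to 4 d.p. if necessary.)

This is Cobb-Douglas in (x−8, y−10): tangency gives 0.25·P_y·(y−10) = 0.75·P_x·(x−8).
After buying the subsistence bundle (8, 10), a share 0.25 of the remaining income goes to x: x* = 8 + 0.25·(M − 8P_x − 10P_y)/P_x.
Set x* = 13.2 in the demand function and solve for P_x: P_x = 5.

P_x = 5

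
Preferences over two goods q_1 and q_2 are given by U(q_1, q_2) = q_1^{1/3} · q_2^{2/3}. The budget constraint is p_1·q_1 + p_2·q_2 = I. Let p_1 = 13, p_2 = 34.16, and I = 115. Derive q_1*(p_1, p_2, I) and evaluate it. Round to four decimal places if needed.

q_1* = 2.9487

MU_q_1/MU_q_2 = (1/3·q_2)/(2/3·q_1); tangency sets this equal to p_1/p_2.
So 1/3·p_2·q_2 = 2/3·p_1·q_1; combined with the budget, a share 1/3 of income goes to q_1.
Demand: q_1*(p_1,p_2,I) = 1/3·I/p_1 and q_2* = 2/3·I/p_2.
At p_1=13, p_2=34.16, I=115: q_1* = 1/3·115/13 = 2.9487.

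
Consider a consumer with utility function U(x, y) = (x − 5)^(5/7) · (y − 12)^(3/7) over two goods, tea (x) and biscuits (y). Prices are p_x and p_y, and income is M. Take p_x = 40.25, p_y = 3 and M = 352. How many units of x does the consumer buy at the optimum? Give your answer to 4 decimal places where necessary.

x* = 6.7818

This is Cobb-Douglas in (x−5, y−12): tangency gives 5/7·p_y·(y−12) = 3/7·p_x·(x−5).
After buying the subsistence bundle (5, 12), a share 0.625 of the remaining income goes to x: x* = 5 + 0.625·(M − 5p_x − 12p_y)/p_x.
Discretionary income = 352 − 5·40.25 − 12·3 = 114.75; x* = 5 + 0.625·114.75/40.25 = 6.7818.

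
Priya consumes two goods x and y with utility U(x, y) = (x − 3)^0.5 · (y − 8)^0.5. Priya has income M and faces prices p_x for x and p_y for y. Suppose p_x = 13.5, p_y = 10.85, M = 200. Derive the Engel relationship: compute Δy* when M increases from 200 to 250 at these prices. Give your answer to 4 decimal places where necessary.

After buying the subsistence bundle (3, 8), a share 0.5 of the remaining income goes to x: x* = 3 + 0.5·(M − 3p_x − 8p_y)/p_x.
Discretionary income = 200 − 3·13.5 − 8·10.85 = 72.7; y* = 8 + 0.5·72.7/10.85 = 11.3502.
At M' = 250: y* = 13.6544. Change: 13.6544 − 11.3502 = 2.3041.

Δy* = 2.3041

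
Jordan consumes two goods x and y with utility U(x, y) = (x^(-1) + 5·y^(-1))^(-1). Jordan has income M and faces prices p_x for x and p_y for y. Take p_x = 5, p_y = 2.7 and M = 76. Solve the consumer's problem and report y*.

MU_x ∝ x^(-2), MU_y ∝ 5·y^(-2), so MRS = (1/5)·(y/x)^(2) = p_x/p_y.
Hence y/x = (5·p_x/p_y)^(1/(2)), i.e. raised to the 0.5 power.
Substitute y = (y/x)·x into the budget: x* = M/(p_x + p_y·(y/x)).
Numerically y/x = 3.042903, so x* = 76/(5 + 2.7·3.042903) = 5.7507 and y* = 3.042903·5.7507 = 17.4987.

y* = 17.4987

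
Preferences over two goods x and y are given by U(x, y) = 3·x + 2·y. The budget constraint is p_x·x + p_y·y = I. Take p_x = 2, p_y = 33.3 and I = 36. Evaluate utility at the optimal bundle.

Perfect substitutes: compare marginal utility per dollar. 3/p_x vs 2/p_y → 1.5 vs 0.0601.
x gives more utility per dollar, so spend all income on x: x* = I/p_x, y* = 0.
Numerically: x* = 18, y* = 0.
Utility at the optimum: U(18, 0) = 54.

V = 54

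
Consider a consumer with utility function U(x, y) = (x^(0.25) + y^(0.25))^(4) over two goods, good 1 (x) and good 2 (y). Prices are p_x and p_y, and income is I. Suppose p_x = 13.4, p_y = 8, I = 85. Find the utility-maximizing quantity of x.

x* = 2.8996

From the CES first-order condition, (y/x)^(0.75) = p_x/p_y.
Hence y/x = (p_x/p_y)^(1/(0.75)), i.e. raised to the 4/3 power.
With the ratio pinned down, the budget gives x* = I/(p_x + p_y·(y/x)) and y* = (y/x)·x*.
Numerically y/x = 1.989236, so x* = 85/(13.4 + 8·1.989236) = 2.8996.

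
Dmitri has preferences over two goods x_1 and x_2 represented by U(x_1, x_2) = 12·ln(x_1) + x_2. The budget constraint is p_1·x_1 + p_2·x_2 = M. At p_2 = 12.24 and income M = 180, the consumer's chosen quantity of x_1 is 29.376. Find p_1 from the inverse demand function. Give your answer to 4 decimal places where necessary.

MU_x_1 = 12/x_1, MU_x_2 = 1. Tangency: 12/x_1 = p_1/p_2.
So x_1*(p_1,p_2) = 12·p_2/p_1, independent of income; and x_2* = (M − 12·p_2)/p_2.
Set x_1* = 29.376 in the demand function and solve for p_1: p_1 = 5.

p_1 = 5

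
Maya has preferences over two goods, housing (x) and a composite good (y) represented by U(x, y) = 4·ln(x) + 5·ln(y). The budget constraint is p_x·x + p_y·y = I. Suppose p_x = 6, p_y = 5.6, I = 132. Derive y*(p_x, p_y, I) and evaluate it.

y* = 13.0952

Demand: x*(p_x,p_y,I) = 4/9·I/p_x and y* = 5/9·I/p_y.
At p_x=6, p_y=5.6, I=132: y* = 5/9·132/5.6 = 13.0952.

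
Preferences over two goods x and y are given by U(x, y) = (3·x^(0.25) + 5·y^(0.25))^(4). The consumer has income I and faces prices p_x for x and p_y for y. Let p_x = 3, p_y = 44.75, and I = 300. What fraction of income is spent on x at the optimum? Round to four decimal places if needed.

share on x = 0.5547

Substitute y = (y/x)·x into the budget: x* = I/(p_x + p_y·(y/x)).
Numerically y/x = 0.053815, so x* = 300/(3 + 44.75·0.053815) = 55.4711 and y* = 0.053815·55.4711 = 2.9852.
Expenditure on x: 3·55.4711 = 166.4134; share = 0.5547.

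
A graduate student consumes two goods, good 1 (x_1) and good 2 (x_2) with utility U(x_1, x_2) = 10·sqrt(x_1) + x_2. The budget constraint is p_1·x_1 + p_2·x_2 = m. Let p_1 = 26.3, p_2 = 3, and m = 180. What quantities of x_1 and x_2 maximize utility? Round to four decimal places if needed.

Set MRS = p_1/p_2: 5·x_1^(−1/2) = p_1/p_2.
Thus x_1* = (5·p_2/p_1)² — independent of m — with the rest of income spent on x_2.
Plugging in: x_1* = (5·3/26.3)² = 0.3253, x_2* = 57.1483.

x_1* = 0.3253, x_2* = 57.1483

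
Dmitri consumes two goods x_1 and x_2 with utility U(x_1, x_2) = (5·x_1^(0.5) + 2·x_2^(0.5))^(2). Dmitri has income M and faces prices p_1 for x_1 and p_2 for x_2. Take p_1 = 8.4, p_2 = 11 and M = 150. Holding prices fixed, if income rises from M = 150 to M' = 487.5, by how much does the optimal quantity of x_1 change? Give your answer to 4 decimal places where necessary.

Δx_1* = 35.804

Numerically x_2/x_1 = 0.093302, so x_1* = 150/(8.4 + 11·0.093302) = 15.9129.
At M' = 487.5: x_1* = 51.7169. Change: 51.7169 − 15.9129 = 35.804.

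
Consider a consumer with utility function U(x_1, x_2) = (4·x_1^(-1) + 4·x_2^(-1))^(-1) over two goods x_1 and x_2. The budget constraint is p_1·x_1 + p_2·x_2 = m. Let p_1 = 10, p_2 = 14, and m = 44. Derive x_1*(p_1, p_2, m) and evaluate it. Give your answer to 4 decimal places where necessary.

From the CES first-order condition, (x_2/x_1)^(2) = p_1/p_2.
Hence x_2/x_1 = (p_1/p_2)^(1/(2)), i.e. raised to the 0.5 power.
With the ratio pinned down, the budget gives x_1* = m/(p_1 + p_2·(x_2/x_1)) and x_2* = (x_2/x_1)·x_1*.
Numerically x_2/x_1 = 0.845154, so x_1* = 44/(10 + 14·0.845154) = 2.0154.

x_1* = 2.0154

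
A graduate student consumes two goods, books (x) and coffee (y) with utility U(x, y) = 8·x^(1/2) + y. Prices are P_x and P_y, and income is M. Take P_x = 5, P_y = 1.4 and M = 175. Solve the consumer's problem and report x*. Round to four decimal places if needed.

x* = 1.2544

Utility is quasi-linear in y; the FOC for x is 4/√x = P_x/P_y.
Solve: √x = 4·P_y/P_x, so x*(P_x,P_y) = (4·P_y/P_x)², and y* = (M − P_x·x*)/P_y.
Plugging in: x* = (4·1.4/5)² = 1.2544.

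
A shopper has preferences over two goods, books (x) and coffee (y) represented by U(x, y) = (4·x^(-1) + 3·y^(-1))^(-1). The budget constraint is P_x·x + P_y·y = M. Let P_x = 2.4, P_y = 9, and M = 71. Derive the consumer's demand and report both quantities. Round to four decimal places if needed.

x* = 11.0507, y* = 4.942

MRS = MU_x/MU_y = (4/3)·(y/x)^(2). Set equal to P_x/P_y.
Solve for the ratio: y/x = [(3/4)·P_x/P_y]^(0.5).
Substitute y = (y/x)·x into the budget: x* = M/(P_x + P_y·(y/x)).
Numerically y/x = 0.447214, so x* = 71/(2.4 + 9·0.447214) = 11.0507 and y* = 0.447214·11.0507 = 4.942.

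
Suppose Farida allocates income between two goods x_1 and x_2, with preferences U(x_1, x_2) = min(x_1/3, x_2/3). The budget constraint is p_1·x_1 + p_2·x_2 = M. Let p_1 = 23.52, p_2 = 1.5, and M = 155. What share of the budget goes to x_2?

Demand: x_1*(p_1,p_2,M) = 3·M/(3·p_1 + 3·p_2), x_2* = 3·M/(3·p_1 + 3·p_2).
Here 3·23.52 + 3·1.5 = 75.06, giving x_1* = 6.195 and x_2* = 6.195.
Expenditure on x_2: 1.5·6.195 = 9.2926; share = 0.06.

share on x_2 = 0.06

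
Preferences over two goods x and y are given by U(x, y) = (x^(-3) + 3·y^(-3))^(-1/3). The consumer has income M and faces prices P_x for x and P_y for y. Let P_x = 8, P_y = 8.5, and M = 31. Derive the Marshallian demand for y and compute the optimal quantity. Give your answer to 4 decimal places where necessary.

With the ratio pinned down, the budget gives x* = M/(P_x + P_y·(y/x)) and y* = (y/x)·x*.
Numerically y/x = 1.296278, so x* = 31/(8 + 8.5·1.296278) = 1.63 and y* = 1.296278·1.63 = 2.1129.

y* = 2.1129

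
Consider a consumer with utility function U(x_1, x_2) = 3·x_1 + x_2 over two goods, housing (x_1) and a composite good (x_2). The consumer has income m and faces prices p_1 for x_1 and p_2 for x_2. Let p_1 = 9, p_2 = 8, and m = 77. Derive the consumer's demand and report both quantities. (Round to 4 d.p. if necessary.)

x_1* = 8.5556, x_2* = 0

x_1 gives more utility per dollar, so spend all income on x_1: x_1* = m/p_1, x_2* = 0.
Numerically: x_1* = 8.5556, x_2* = 0.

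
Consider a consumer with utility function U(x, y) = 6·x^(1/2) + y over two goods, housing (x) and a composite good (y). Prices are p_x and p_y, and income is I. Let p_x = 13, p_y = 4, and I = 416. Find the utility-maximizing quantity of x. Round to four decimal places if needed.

Plugging in: x* = (3·4/13)² = 0.8521.

x* = 0.8521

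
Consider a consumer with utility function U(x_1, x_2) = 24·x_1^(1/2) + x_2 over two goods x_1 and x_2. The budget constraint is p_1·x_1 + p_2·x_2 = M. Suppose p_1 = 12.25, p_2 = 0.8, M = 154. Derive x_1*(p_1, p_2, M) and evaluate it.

MU_x_1 = 12/√x_1, MU_x_2 = 1. Tangency: 12/√x_1 = p_1/p_2.
Thus x_1* = (12·p_2/p_1)² — independent of M — with the rest of income spent on x_2.
Plugging in: x_1* = (12·0.8/12.25)² = 0.6141.

x_1* = 0.6141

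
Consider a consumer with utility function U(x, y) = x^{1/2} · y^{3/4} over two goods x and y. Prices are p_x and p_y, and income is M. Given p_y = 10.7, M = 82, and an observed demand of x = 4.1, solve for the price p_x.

MU_x/MU_y = (0.5·y)/(0.75·x); tangency sets this equal to p_x/p_y.
Rearranging, p_y·y = (3/2)·p_x·x. Substituting into the budget gives p_x·x·(1 + (3/2)) = M.
Demand: x*(p_x,p_y,M) = 0.4·M/p_x and y* = 0.6·M/p_y.
Set x* = 4.1 in the demand function and solve for p_x: p_x = 8.

p_x = 8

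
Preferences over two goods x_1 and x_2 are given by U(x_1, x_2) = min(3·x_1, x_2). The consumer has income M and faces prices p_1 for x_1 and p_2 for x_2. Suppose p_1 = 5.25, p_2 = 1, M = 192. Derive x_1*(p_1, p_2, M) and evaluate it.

Leontief preferences: the optimum is at the kink where x_1/1 = x_2/3, i.e. x_2 = 3·x_1.
Budget: p_1·x_1 + p_2·3·x_1 = M, so (p_1 + 3·p_2)·x_1 = M.
Demand: x_1*(p_1,p_2,M) = M/(p_1 + 3·p_2), x_2* = 3·M/(p_1 + 3·p_2).
Here 5.25 + 3·1 = 8.25, giving x_1* = 23.2727.

x_1* = 23.2727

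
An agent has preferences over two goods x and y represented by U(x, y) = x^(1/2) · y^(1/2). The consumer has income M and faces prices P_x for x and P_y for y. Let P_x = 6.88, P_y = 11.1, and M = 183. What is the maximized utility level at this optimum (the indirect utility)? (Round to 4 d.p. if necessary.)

V = 10.4705

Tangency: MRS = y/x = P_x/P_y.
So 0.5·P_y·y = 0.5·P_x·x; combined with the budget, a share 0.5 of income goes to x.
Demand: x*(P_x,P_y,M) = 0.5·M/P_x and y* = 0.5·M/P_y.
At P_x=6.88, P_y=11.1, M=183: x* = 0.5·183/6.88 = 13.2994, y* = 8.2432.
Utility at the optimum: U(13.2994, 8.2432) = 10.4705.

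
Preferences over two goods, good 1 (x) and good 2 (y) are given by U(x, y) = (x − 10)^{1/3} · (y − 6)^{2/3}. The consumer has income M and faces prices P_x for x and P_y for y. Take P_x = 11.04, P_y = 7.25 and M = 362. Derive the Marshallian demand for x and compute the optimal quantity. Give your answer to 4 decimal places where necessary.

x* = 16.2832

This is Cobb-Douglas in (x−10, y−6): tangency gives 1/3·P_y·(y−6) = 2/3·P_x·(x−10).
After buying the subsistence bundle (10, 6), a share 1/3 of the remaining income goes to x: x* = 10 + 1/3·(M − 10P_x − 6P_y)/P_x.
Discretionary income = 362 − 10·11.04 − 6·7.25 = 208.1; x* = 10 + 1/3·208.1/11.04 = 16.2832.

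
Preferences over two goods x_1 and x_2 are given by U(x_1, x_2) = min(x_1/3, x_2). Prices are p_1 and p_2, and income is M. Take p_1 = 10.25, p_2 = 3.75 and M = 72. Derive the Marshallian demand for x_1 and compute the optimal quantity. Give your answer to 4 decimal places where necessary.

Leontief preferences: the optimum is at the kink where x_1/3 = x_2/1, i.e. x_2 = (1/3)·x_1.
Budget: p_1·x_1 + p_2·(1/3)·x_1 = M, so (3·p_1 + p_2)·x_1 = 3·M.
Demand: x_1*(p_1,p_2,M) = 3·M/(3·p_1 + p_2), x_2* = M/(3·p_1 + p_2).
Here 3·10.25 + 3.75 = 34.5, giving x_1* = 6.2609.

x_1* = 6.2609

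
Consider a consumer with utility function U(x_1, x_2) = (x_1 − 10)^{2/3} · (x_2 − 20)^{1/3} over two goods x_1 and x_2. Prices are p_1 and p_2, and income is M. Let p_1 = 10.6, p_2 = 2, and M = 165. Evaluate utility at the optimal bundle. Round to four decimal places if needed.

V = 1.6536

After buying the subsistence bundle (10, 20), a share 2/3 of the remaining income goes to x_1: x_1* = 10 + 2/3·(M − 10p_1 − 20p_2)/p_1.
Discretionary income = 165 − 10·10.6 − 20·2 = 19; x_1* = 10 + 2/3·19/10.6 = 11.195; x_2* = 20 + 1/3·19/2 = 23.1667.
Utility at the optimum: U(11.195, 23.1667) = 1.6536.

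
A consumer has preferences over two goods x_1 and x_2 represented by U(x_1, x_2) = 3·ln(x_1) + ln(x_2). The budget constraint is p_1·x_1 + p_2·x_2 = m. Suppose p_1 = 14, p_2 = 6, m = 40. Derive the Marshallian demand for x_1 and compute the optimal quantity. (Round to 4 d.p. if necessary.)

x_1* = 2.1429

The MRS is 3·x_2/x_1. Set MRS = p_1/p_2.
So 3·p_2·x_2 = p_1·x_1; combined with the budget, a share 0.75 of income goes to x_1.
Demand: x_1*(p_1,p_2,m) = 0.75·m/p_1 and x_2* = 0.25·m/p_2.
At p_1=14, p_2=6, m=40: x_1* = 0.75·40/14 = 2.1429.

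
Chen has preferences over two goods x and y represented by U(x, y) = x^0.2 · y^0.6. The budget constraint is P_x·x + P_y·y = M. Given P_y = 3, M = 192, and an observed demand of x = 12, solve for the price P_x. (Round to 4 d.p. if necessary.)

P_x = 4

MU_x/MU_y = (0.2·y)/(0.6·x); tangency sets this equal to P_x/P_y.
So 0.2·P_y·y = 0.6·P_x·x; combined with the budget, a share 0.25 of income goes to x.
Demand: x*(P_x,P_y,M) = 0.25·M/P_x and y* = 0.75·M/P_y.
Set x* = 12 in the demand function and solve for P_x: P_x = 4.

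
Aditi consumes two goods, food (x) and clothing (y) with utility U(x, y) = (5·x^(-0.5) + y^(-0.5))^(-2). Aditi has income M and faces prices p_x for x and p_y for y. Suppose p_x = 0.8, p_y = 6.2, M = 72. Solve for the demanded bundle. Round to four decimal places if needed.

From the CES first-order condition, 5·(y/x)^(1.5) = p_x/p_y.
Hence y/x = ((1/5)·p_x/p_y)^(1/(1.5)), i.e. raised to the 2/3 power.
With the ratio pinned down, the budget gives x* = M/(p_x + p_y·(y/x)) and y* = (y/x)·x*.
Numerically y/x = 0.087328, so x* = 72/(0.8 + 6.2·0.087328) = 53.674 and y* = 0.087328·53.674 = 4.6872.

x* = 53.674, y* = 4.6872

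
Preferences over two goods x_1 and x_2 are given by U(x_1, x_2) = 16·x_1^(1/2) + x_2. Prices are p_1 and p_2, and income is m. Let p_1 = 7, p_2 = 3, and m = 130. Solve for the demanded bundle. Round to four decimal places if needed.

x_1* = 11.7551, x_2* = 15.9048

MU_x_1 = 8/√x_1, MU_x_2 = 1. Tangency: 8/√x_1 = p_1/p_2.
Thus x_1* = (8·p_2/p_1)² — independent of m — with the rest of income spent on x_2.
Plugging in: x_1* = (8·3/7)² = 11.7551, x_2* = 15.9048.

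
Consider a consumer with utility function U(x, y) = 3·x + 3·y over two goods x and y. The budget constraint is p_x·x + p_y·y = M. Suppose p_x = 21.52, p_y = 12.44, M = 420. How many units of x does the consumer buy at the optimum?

x* = 0

Linear utility — the consumer picks whichever good has higher MU/price: 3/21.52 = 0.1394 vs 3/12.44 = 0.2412.
y gives more utility per dollar, so spend all income on y: y* = M/p_y, x* = 0.
Numerically: x* = 0, y* = 33.7621.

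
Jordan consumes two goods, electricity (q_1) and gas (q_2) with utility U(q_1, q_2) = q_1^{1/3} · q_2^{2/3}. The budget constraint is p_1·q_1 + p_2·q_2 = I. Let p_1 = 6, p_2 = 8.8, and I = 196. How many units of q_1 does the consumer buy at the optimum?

MU_q_1/MU_q_2 = (1/3·q_2)/(2/3·q_1); tangency sets this equal to p_1/p_2.
So 1/3·p_2·q_2 = 2/3·p_1·q_1; combined with the budget, a share 1/3 of income goes to q_1.
Demand: q_1*(p_1,p_2,I) = 1/3·I/p_1 and q_2* = 2/3·I/p_2.
At p_1=6, p_2=8.8, I=196: q_1* = 1/3·196/6 = 10.8889.

q_1* = 10.8889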